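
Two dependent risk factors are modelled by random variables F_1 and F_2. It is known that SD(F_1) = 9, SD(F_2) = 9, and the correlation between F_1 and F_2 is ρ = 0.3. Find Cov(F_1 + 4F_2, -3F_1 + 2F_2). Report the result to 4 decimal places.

162.0000

Var(F_1) = (9)² = 81;  Var(F_2) = (9)² = 81
Cov(F_1,F_2) = ρ·SD(F_1)·SD(F_2) = 0.3·9·9 = 24.3
Cov(F_1 + 4F_2, -3F_1 + 2F_2) = (1)(-3)Var(F_1) + (4)(2)Var(F_2) + [(1)(2) + (4)(-3)]Cov(F_1,F_2)
= -3·81 + 8·81 + -10·24.3 = 162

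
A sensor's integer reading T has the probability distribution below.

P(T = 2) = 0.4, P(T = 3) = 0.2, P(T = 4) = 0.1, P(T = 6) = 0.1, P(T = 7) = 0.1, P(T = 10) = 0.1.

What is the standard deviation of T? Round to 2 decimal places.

2.59

E[T] = (2)(0.4) + (3)(0.2) + (4)(0.1) + (6)(0.1) + (7)(0.1) + (10)(0.1) = 4.1
E[T²] = (2)²(0.4) + (3)²(0.2) + (4)²(0.1) + (6)²(0.1) + (7)²(0.1) + (10)²(0.1) = 23.5
Var(T) = E[T²] − (E[T])² = 23.5 − (4.1)² = 6.69
SD(T) = √6.69 ≈ 2.59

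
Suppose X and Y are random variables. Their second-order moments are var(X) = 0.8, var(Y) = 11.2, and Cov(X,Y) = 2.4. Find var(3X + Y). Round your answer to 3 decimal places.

32.800

var(3X + Y) = (3)²·var(X) + (1)²·var(Y) + 2·(3)·(1)·Cov(X,Y)
= 9·0.8 + 1·11.2 + 6·2.4 = 32.8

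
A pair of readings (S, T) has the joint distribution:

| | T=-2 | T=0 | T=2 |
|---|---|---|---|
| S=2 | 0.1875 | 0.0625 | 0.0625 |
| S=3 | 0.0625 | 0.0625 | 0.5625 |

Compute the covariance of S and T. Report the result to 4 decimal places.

0.4844

E[S] = 2.6875,  E[T] = 0.75
E[ST] = 2.5
Cov(S,T) = E[ST] − E[S]E[T] = 2.5 − (2.6875)(0.75) = 0.484375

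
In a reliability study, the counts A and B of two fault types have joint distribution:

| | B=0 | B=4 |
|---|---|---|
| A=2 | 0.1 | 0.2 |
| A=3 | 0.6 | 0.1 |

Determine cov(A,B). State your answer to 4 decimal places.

E[A] = 2.7,  E[B] = 1.2
E[AB] = 2.8
cov(A,B) = E[AB] − E[A]E[B] = 2.8 − (2.7)(1.2) = -0.44

-0.4400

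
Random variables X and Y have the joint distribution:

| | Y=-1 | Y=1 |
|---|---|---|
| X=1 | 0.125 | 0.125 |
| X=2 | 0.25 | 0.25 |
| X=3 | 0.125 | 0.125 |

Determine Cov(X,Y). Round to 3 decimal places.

0.000

E[X] = 2,  E[Y] = 0
E[XY] = 0
Cov(X,Y) = E[XY] − E[X]E[Y] = 0 − (2)(0) = 0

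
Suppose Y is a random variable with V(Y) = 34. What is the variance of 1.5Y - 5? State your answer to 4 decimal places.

V(1.5Y - 5) = (1.5)²·V(Y) = 2.25·34 = 76.5

76.5000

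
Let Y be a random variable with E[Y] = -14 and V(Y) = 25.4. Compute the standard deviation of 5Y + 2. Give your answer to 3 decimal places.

25.199

V(5Y + 2) = (5)²·25.4 = 635
SD(5Y + 2) = √635 ≈ 25.199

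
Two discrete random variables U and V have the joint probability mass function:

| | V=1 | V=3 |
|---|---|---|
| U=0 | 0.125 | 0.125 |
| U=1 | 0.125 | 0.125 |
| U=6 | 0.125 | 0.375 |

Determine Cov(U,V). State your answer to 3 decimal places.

0.688

E[U] = 3.25,  E[V] = 2.25
E[UV] = 8
Cov(U,V) = E[UV] − E[U]E[V] = 8 − (3.25)(2.25) = 0.6875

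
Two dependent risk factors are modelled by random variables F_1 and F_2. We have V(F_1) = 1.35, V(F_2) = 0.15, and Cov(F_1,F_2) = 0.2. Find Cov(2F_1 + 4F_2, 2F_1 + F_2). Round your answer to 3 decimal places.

Cov(2F_1 + 4F_2, 2F_1 + F_2) = (2)(2)V(F_1) + (4)(1)V(F_2) + [(2)(1) + (4)(2)]Cov(F_1,F_2)
= 4·1.35 + 4·0.15 + 10·0.2 = 8

8.000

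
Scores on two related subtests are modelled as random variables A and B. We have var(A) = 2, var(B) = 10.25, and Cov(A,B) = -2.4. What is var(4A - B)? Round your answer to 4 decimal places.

var(4A - B) = (4)²·var(A) + (-1)²·var(B) + 2·(4)·(-1)·Cov(A,B)
= 16·2 + 1·10.25 + -8·-2.4 = 61.45

61.4500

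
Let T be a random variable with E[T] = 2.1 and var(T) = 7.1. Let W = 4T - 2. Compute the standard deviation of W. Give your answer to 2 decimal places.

var(4T - 2) = (4)²·7.1 = 113.6
σ(W) = √113.6 ≈ 10.66

10.66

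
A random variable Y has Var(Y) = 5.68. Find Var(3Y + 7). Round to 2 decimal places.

51.12

Var(3Y + 7) = (3)²·Var(Y) = 9·5.68 = 51.12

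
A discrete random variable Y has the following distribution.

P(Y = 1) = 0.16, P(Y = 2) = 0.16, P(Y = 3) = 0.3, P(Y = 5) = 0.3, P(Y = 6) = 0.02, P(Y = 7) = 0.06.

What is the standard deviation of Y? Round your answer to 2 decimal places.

1.72

E[Y] = (1)(0.16) + (2)(0.16) + (3)(0.3) + (5)(0.3) + (6)(0.02) + (7)(0.06) = 3.42
E[Y²] = (1)²(0.16) + (2)²(0.16) + (3)²(0.3) + (5)²(0.3) + (6)²(0.02) + (7)²(0.06) = 14.66
var(Y) = E[Y²] − (E[Y])² = 14.66 − (3.42)² = 2.9636
σ(Y) = √2.9636 ≈ 1.72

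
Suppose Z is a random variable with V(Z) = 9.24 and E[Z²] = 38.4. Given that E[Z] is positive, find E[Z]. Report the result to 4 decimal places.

(E[Z])² = E[Z²] − V(Z) = 38.4 − 9.24 = 29.16
E[Z] = √29.16 = 5.4

5.4000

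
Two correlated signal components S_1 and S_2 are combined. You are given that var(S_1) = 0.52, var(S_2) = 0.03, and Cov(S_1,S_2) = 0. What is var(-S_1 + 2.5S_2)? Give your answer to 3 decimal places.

var(-S_1 + 2.5S_2) = (-1)²·var(S_1) + (2.5)²·var(S_2) + 2·(-1)·(2.5)·Cov(S_1,S_2)
= 1·0.52 + 6.25·0.03 + -5·0 = 0.7075

0.708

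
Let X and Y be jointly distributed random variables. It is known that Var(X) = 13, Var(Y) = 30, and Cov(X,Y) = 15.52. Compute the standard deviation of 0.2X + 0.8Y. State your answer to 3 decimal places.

Var(0.2X + 0.8Y) = (0.2)²·Var(X) + (0.8)²·Var(Y) + 2·(0.2)·(0.8)·Cov(X,Y)
= 0.04·13 + 0.64·30 + 0.32·15.52 = 24.6864
SD(0.2X + 0.8Y) = √24.6864 ≈ 4.969

4.969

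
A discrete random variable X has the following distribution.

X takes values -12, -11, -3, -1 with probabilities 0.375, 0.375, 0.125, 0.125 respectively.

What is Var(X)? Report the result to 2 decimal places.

E[X] = (-12)(0.375) + (-11)(0.375) + (-3)(0.125) + (-1)(0.125) = -9.125
E[X²] = (-12)²(0.375) + (-11)²(0.375) + (-3)²(0.125) + (-1)²(0.125) = 100.625
Var(X) = E[X²] − (E[X])² = 100.625 − (-9.125)² = 17.359375

17.36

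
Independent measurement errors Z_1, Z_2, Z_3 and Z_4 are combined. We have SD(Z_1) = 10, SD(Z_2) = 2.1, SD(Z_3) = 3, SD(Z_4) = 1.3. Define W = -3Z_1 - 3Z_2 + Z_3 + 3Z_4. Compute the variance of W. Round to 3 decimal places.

V(Z_1) = 100, V(Z_2) = 4.41, V(Z_3) = 9, V(Z_4) = 1.69
By independence, V(W) = (-3)²V(Z_1) + (-3)²V(Z_2) + (1)²V(Z_3) + (3)²V(Z_4)
= (-3)²·100 + (-3)²·4.41 + (1)²·9 + (3)²·1.69 = 963.9

963.900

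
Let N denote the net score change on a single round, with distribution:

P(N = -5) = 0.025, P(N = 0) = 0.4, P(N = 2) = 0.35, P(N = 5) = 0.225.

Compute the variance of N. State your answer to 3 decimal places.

4.760

E[N] = (-5)(0.025) + (0)(0.4) + (2)(0.35) + (5)(0.225) = 1.7
E[N²] = (-5)²(0.025) + (0)²(0.4) + (2)²(0.35) + (5)²(0.225) = 7.65
V(N) = E[N²] − (E[N])² = 7.65 − (1.7)² = 4.76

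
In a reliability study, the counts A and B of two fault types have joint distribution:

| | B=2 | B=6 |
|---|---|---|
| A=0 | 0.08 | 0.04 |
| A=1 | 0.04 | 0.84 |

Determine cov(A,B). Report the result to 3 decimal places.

0.262

E[A] = 0.88,  E[B] = 5.52
E[AB] = 5.12
cov(A,B) = E[AB] − E[A]E[B] = 5.12 − (0.88)(5.52) = 0.2624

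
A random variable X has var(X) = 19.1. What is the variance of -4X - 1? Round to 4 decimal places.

var(-4X - 1) = (-4)²·var(X) = 16·19.1 = 305.6

305.6000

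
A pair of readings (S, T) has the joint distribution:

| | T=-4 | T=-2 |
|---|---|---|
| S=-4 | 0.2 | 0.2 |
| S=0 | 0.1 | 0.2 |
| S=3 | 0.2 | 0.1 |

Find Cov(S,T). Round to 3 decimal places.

E[S] = -0.7,  E[T] = -3
E[ST] = 1.8
Cov(S,T) = E[ST] − E[S]E[T] = 1.8 − (-0.7)(-3) = -0.3

-0.300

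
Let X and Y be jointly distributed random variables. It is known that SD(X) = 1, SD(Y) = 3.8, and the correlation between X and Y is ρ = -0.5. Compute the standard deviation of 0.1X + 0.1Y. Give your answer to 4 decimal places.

V(X) = (1)² = 1;  V(Y) = (3.8)² = 14.44
Cov(X,Y) = ρ·SD(X)·SD(Y) = -0.5·1·3.8 = -1.9
V(0.1X + 0.1Y) = (0.1)²·V(X) + (0.1)²·V(Y) + 2·(0.1)·(0.1)·Cov(X,Y)
= 0.01·1 + 0.01·14.44 + 0.02·-1.9 = 0.1164
SD(0.1X + 0.1Y) = √0.1164 ≈ 0.3412

0.3412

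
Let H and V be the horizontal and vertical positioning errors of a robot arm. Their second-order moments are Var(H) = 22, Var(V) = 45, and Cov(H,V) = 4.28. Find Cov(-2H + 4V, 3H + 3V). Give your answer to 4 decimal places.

Cov(-2H + 4V, 3H + 3V) = (-2)(3)Var(H) + (4)(3)Var(V) + [(-2)(3) + (4)(3)]Cov(H,V)
= -6·22 + 12·45 + 6·4.28 = 433.68

433.6800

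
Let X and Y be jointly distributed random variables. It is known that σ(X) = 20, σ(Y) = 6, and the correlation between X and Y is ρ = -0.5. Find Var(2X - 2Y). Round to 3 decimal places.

Var(X) = (20)² = 400;  Var(Y) = (6)² = 36
Cov(X,Y) = ρ·σ(X)·σ(Y) = -0.5·20·6 = -60
Var(2X - 2Y) = (2)²·Var(X) + (-2)²·Var(Y) + 2·(2)·(-2)·Cov(X,Y)
= 4·400 + 4·36 + -8·-60 = 2224

2224.000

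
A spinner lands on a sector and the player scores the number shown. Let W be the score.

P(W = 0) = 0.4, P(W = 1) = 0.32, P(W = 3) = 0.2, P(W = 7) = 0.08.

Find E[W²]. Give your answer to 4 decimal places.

6.0400

E[W²] = (0)²(0.4) + (1)²(0.32) + (3)²(0.2) + (7)²(0.08) = 6.04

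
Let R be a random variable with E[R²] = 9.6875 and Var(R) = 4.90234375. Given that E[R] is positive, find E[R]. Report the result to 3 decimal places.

(E[R])² = E[R²] − Var(R) = 9.6875 − 4.90234375 = 4.78515625
E[R] = √4.78515625 = 2.1875

2.188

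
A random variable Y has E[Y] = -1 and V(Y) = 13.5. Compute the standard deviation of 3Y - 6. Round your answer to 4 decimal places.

V(3Y - 6) = (3)²·13.5 = 121.5
σ(3Y - 6) = √121.5 ≈ 11.0227

11.0227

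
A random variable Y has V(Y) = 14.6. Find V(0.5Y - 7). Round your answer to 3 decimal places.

V(0.5Y - 7) = (0.5)²·V(Y) = 0.25·14.6 = 3.65

3.650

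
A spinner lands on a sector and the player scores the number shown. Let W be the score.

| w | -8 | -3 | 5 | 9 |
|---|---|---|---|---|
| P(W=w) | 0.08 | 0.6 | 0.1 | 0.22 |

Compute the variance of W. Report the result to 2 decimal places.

E[W] = (-8)(0.08) + (-3)(0.6) + (5)(0.1) + (9)(0.22) = 0.04
E[W²] = (-8)²(0.08) + (-3)²(0.6) + (5)²(0.1) + (9)²(0.22) = 30.84
V(W) = E[W²] − (E[W])² = 30.84 − (0.04)² = 30.8384

30.84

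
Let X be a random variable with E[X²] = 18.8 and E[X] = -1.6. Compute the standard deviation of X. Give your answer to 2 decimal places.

4.03

Var(X) = 18.8 − (-1.6)² = 16.24
SD(X) = √16.24 ≈ 4.03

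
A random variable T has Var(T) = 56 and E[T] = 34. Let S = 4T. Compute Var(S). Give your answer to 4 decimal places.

896.0000

Var(4T) = (4)²·Var(T) = 16·56 = 896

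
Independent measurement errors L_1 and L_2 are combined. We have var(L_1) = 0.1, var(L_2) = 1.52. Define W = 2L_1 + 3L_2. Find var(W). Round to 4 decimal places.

14.0800

By independence, var(W) = (2)²var(L_1) + (3)²var(L_2)
= (2)²·0.1 + (3)²·1.52 = 14.08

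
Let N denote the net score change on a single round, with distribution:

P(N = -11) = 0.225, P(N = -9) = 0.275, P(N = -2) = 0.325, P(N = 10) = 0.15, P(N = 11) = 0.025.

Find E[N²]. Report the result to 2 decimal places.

E[N²] = (-11)²(0.225) + (-9)²(0.275) + (-2)²(0.325) + (10)²(0.15) + (11)²(0.025) = 68.825

68.83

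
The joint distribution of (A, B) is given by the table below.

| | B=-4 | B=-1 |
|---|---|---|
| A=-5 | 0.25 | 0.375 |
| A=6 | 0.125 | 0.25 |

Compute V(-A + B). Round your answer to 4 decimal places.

29.4375

E[A] = -0.875,  E[B] = -2.125,  E[AB] = 2.375
V(A) = 29.125 − (-0.875)² = 28.359375;  V(B) = 6.625 − (-2.125)² = 2.109375
Cov(A,B) = 2.375 − (-0.875)(-2.125) = 0.515625
V(-A + B) = (-1)²·28.359375 + (1)²·2.109375 + 2·(-1)·(1)·0.515625 = 29.4375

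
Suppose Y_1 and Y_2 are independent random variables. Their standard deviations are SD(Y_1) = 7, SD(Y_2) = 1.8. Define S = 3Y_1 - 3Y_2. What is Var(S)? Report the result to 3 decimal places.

Var(Y_1) = 49, Var(Y_2) = 3.24
By independence, Var(S) = (3)²Var(Y_1) + (-3)²Var(Y_2)
= (3)²·49 + (-3)²·3.24 = 470.16

470.160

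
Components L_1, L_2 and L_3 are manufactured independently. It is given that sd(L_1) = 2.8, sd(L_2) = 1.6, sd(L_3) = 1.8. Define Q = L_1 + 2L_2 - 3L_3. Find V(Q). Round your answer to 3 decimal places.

V(L_1) = 7.84, V(L_2) = 2.56, V(L_3) = 3.24
By independence, V(Q) = (1)²V(L_1) + (2)²V(L_2) + (-3)²V(L_3)
= (1)²·7.84 + (2)²·2.56 + (-3)²·3.24 = 47.24

47.240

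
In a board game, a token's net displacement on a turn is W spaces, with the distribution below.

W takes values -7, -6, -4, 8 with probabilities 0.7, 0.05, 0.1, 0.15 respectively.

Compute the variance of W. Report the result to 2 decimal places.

27.94

E[W] = (-7)(0.7) + (-6)(0.05) + (-4)(0.1) + (8)(0.15) = -4.4
E[W²] = (-7)²(0.7) + (-6)²(0.05) + (-4)²(0.1) + (8)²(0.15) = 47.3
var(W) = E[W²] − (E[W])² = 47.3 − (-4.4)² = 27.94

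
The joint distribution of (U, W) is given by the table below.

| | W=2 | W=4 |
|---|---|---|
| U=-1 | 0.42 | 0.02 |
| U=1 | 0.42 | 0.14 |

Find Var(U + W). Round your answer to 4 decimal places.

1.9264

E[U] = 0.12,  E[W] = 2.32,  E[UW] = 0.48
Var(U) = 1 − (0.12)² = 0.9856;  Var(W) = 5.92 − (2.32)² = 0.5376
cov(U,W) = 0.48 − (0.12)(2.32) = 0.2016
Var(U + W) = (1)²·0.9856 + (1)²·0.5376 + 2·(1)·(1)·0.2016 = 1.9264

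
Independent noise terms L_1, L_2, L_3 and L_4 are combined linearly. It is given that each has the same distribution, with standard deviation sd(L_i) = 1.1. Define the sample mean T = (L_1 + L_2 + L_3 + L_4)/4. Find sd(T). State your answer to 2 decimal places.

Var(L_i) = (1.1)² = 1.21
By independence, Var(T) = (0.25)²Var(L_1) + (0.25)²Var(L_2) + (0.25)²Var(L_3) + (0.25)²Var(L_4)
= (0.25)²·1.21 + (0.25)²·1.21 + (0.25)²·1.21 + (0.25)²·1.21 = 0.3025
sd(T) = √0.3025 ≈ 0.55

0.55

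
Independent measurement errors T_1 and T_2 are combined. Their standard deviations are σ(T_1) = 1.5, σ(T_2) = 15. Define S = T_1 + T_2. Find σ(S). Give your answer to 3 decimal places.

15.075

var(T_1) = 2.25, var(T_2) = 225
By independence, var(S) = (1)²var(T_1) + (1)²var(T_2)
= (1)²·2.25 + (1)²·225 = 227.25
σ(S) = √227.25 ≈ 15.075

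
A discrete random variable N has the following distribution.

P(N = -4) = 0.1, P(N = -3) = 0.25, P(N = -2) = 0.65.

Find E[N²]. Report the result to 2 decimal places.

E[N²] = (-4)²(0.1) + (-3)²(0.25) + (-2)²(0.65) = 6.45

6.45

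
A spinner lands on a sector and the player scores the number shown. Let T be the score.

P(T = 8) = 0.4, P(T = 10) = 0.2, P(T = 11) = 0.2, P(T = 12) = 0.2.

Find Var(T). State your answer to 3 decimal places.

2.560

E[T] = (8)(0.4) + (10)(0.2) + (11)(0.2) + (12)(0.2) = 9.8
E[T²] = (8)²(0.4) + (10)²(0.2) + (11)²(0.2) + (12)²(0.2) = 98.6
Var(T) = E[T²] − (E[T])² = 98.6 − (9.8)² = 2.56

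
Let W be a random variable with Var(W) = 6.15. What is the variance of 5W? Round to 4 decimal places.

153.7500

Var(5W) = (5)²·Var(W) = 25·6.15 = 153.75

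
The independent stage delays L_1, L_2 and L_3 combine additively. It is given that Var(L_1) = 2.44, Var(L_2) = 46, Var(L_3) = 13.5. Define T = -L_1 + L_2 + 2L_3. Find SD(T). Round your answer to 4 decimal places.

By independence, Var(T) = (-1)²Var(L_1) + (1)²Var(L_2) + (2)²Var(L_3)
= (-1)²·2.44 + (1)²·46 + (2)²·13.5 = 102.44
SD(T) = √102.44 ≈ 10.1213

10.1213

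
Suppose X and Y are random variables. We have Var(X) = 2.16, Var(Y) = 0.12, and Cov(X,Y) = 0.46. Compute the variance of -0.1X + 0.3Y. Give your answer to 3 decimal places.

Var(-0.1X + 0.3Y) = (-0.1)²·Var(X) + (0.3)²·Var(Y) + 2·(-0.1)·(0.3)·Cov(X,Y)
= 0.01·2.16 + 0.09·0.12 + -0.06·0.46 = 0.0048

0.005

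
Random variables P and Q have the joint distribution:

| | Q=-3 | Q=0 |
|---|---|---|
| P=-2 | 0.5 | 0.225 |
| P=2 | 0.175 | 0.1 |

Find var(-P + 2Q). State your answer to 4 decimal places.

10.5775

E[P] = -0.9,  E[Q] = -2.025,  E[PQ] = 1.95
var(P) = 4 − (-0.9)² = 3.19;  var(Q) = 6.075 − (-2.025)² = 1.974375
Cov(P,Q) = 1.95 − (-0.9)(-2.025) = 0.1275
var(-P + 2Q) = (-1)²·3.19 + (2)²·1.974375 + 2·(-1)·(2)·0.1275 = 10.5775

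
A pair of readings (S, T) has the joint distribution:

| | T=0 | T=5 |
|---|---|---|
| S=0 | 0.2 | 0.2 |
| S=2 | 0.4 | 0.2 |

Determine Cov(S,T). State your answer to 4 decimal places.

E[S] = 1.2,  E[T] = 2
E[ST] = 2
Cov(S,T) = E[ST] − E[S]E[T] = 2 − (1.2)(2) = -0.4

-0.4000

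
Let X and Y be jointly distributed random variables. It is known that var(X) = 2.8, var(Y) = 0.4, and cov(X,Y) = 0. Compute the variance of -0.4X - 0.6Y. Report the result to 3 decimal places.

var(-0.4X - 0.6Y) = (-0.4)²·var(X) + (-0.6)²·var(Y) + 2·(-0.4)·(-0.6)·cov(X,Y)
= 0.16·2.8 + 0.36·0.4 + 0.48·0 = 0.592

0.592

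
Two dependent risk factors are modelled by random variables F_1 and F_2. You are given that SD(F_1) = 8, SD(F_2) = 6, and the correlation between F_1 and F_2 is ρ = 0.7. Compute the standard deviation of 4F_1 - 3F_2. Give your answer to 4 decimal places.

23.2723

Var(F_1) = (8)² = 64;  Var(F_2) = (6)² = 36
cov(F_1,F_2) = ρ·SD(F_1)·SD(F_2) = 0.7·8·6 = 33.6
Var(4F_1 - 3F_2) = (4)²·Var(F_1) + (-3)²·Var(F_2) + 2·(4)·(-3)·cov(F_1,F_2)
= 16·64 + 9·36 + -24·33.6 = 541.6
SD(4F_1 - 3F_2) = √541.6 ≈ 23.2723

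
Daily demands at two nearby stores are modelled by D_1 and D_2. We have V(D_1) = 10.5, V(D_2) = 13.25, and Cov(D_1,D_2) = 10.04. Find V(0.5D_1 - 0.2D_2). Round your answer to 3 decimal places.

1.147

V(0.5D_1 - 0.2D_2) = (0.5)²·V(D_1) + (-0.2)²·V(D_2) + 2·(0.5)·(-0.2)·Cov(D_1,D_2)
= 0.25·10.5 + 0.04·13.25 + -0.2·10.04 = 1.147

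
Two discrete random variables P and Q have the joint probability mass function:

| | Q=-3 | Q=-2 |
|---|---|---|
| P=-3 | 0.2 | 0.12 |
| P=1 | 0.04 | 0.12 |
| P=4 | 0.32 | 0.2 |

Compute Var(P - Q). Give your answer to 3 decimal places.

E[P] = 1.28,  E[Q] = -2.56,  E[PQ] = -3.28
Var(P) = 11.36 − (1.28)² = 9.7216;  Var(Q) = 6.8 − (-2.56)² = 0.2464
Cov(P,Q) = -3.28 − (1.28)(-2.56) = -0.0032
Var(P - Q) = (1)²·9.7216 + (-1)²·0.2464 + 2·(1)·(-1)·-0.0032 = 9.9744

9.974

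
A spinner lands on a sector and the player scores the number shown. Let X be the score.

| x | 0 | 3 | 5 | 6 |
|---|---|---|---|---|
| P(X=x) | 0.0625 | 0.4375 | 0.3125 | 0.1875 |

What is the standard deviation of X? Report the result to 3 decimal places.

E[X] = (0)(0.0625) + (3)(0.4375) + (5)(0.3125) + (6)(0.1875) = 4
E[X²] = (0)²(0.0625) + (3)²(0.4375) + (5)²(0.3125) + (6)²(0.1875) = 18.5
V(X) = E[X²] − (E[X])² = 18.5 − (4)² = 2.5
sd(X) = √2.5 ≈ 1.581

1.581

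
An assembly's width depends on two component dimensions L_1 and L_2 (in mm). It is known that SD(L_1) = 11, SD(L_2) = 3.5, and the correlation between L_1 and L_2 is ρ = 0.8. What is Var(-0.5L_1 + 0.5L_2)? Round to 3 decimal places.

17.913

Var(L_1) = (11)² = 121;  Var(L_2) = (3.5)² = 12.25
Cov(L_1,L_2) = ρ·SD(L_1)·SD(L_2) = 0.8·11·3.5 = 30.8
Var(-0.5L_1 + 0.5L_2) = (-0.5)²·Var(L_1) + (0.5)²·Var(L_2) + 2·(-0.5)·(0.5)·Cov(L_1,L_2)
= 0.25·121 + 0.25·12.25 + -0.5·30.8 = 17.9125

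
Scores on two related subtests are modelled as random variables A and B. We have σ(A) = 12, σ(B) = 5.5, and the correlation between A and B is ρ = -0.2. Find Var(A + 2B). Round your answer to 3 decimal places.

212.200

Var(A) = (12)² = 144;  Var(B) = (5.5)² = 30.25
Cov(A,B) = ρ·σ(A)·σ(B) = -0.2·12·5.5 = -13.2
Var(A + 2B) = (1)²·Var(A) + (2)²·Var(B) + 2·(1)·(2)·Cov(A,B)
= 1·144 + 4·30.25 + 4·-13.2 = 212.2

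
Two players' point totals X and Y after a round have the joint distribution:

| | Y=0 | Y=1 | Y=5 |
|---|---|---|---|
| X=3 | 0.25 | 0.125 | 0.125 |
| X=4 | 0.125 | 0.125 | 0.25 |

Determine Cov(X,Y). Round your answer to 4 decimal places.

E[X] = 3.5,  E[Y] = 2.125
E[XY] = 7.75
Cov(X,Y) = E[XY] − E[X]E[Y] = 7.75 − (3.5)(2.125) = 0.3125

0.3125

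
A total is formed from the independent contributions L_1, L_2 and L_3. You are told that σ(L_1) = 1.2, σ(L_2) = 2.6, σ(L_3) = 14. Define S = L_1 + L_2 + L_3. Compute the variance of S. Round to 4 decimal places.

Var(L_1) = 1.44, Var(L_2) = 6.76, Var(L_3) = 196
By independence, Var(S) = (1)²Var(L_1) + (1)²Var(L_2) + (1)²Var(L_3)
= (1)²·1.44 + (1)²·6.76 + (1)²·196 = 204.2

204.2000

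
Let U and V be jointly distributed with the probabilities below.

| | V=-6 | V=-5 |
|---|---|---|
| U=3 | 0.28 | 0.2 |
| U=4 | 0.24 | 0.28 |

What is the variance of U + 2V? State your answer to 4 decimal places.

E[U] = 3.52,  E[V] = -5.52,  E[UV] = -19.4
Var(U) = 12.64 − (3.52)² = 0.2496;  Var(V) = 30.72 − (-5.52)² = 0.2496
cov(U,V) = -19.4 − (3.52)(-5.52) = 0.0304
Var(U + 2V) = (1)²·0.2496 + (2)²·0.2496 + 2·(1)·(2)·0.0304 = 1.3696

1.3696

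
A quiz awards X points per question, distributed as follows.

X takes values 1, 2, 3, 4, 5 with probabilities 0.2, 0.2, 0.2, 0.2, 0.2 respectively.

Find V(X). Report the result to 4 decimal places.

E[X] = (1)(0.2) + (2)(0.2) + (3)(0.2) + (4)(0.2) + (5)(0.2) = 3
E[X²] = (1)²(0.2) + (2)²(0.2) + (3)²(0.2) + (4)²(0.2) + (5)²(0.2) = 11
V(X) = E[X²] − (E[X])² = 11 − (3)² = 2

2.0000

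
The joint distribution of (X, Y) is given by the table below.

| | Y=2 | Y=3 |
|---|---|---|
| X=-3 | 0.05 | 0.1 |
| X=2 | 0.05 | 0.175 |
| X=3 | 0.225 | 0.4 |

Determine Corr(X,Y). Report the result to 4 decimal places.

-0.0160

E[X] = 1.875,  E[Y] = 2.675
E[XY] = 5
cov(X,Y) = E[XY] − E[X]E[Y] = 5 − (1.875)(2.675) = -0.015625
var(X) = 4.359375,  var(Y) = 0.219375
ρ = -0.015625 / √(4.359375·0.219375) ≈ -0.0160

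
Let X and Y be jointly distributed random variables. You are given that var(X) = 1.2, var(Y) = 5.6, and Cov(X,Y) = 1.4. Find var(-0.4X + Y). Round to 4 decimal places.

var(-0.4X + Y) = (-0.4)²·var(X) + (1)²·var(Y) + 2·(-0.4)·(1)·Cov(X,Y)
= 0.16·1.2 + 1·5.6 + -0.8·1.4 = 4.672

4.6720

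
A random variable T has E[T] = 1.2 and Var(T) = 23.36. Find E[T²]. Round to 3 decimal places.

E[T²] = Var(T) + (E[T])² = 23.36 + (1.2)² = 24.8

24.800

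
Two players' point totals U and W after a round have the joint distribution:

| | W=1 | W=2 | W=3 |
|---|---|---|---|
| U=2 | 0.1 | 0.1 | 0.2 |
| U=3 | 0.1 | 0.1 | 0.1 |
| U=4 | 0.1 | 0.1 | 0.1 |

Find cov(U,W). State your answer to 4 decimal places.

-0.0900

E[U] = 2.9,  E[W] = 2.1
E[UW] = 6
cov(U,W) = E[UW] − E[U]E[W] = 6 − (2.9)(2.1) = -0.09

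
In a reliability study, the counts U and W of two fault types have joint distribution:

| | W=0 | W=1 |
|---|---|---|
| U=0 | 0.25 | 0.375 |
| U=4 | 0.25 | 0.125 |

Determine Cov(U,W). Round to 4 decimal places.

-0.2500

E[U] = 1.5,  E[W] = 0.5
E[UW] = 0.5
Cov(U,W) = E[UW] − E[U]E[W] = 0.5 − (1.5)(0.5) = -0.25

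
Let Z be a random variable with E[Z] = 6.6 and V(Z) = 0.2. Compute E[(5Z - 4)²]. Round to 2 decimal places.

E[5Z - 4] = 5·6.6 − 4 = 29
V(5Z - 4) = (5)²·0.2 = 5
E[(5Z - 4)²] = V((5Z - 4)) + (E[(5Z - 4)])² = 5 + (29)² = 846

846.00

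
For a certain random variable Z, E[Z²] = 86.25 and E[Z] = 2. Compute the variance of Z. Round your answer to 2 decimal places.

Var(Z) = 86.25 − (2)² = 82.25

82.25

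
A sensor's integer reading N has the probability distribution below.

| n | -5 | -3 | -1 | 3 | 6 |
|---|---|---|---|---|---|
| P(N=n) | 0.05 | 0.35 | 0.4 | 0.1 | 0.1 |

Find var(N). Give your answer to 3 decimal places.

E[N] = (-5)(0.05) + (-3)(0.35) + (-1)(0.4) + (3)(0.1) + (6)(0.1) = -0.8
E[N²] = (-5)²(0.05) + (-3)²(0.35) + (-1)²(0.4) + (3)²(0.1) + (6)²(0.1) = 9.3
var(N) = E[N²] − (E[N])² = 9.3 − (-0.8)² = 8.66

8.660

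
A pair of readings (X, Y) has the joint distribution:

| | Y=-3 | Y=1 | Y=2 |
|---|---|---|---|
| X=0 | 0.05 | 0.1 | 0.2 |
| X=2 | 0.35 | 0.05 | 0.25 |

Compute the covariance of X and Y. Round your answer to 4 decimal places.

E[X] = 1.3,  E[Y] = -0.15
E[XY] = -1
Cov(X,Y) = E[XY] − E[X]E[Y] = -1 − (1.3)(-0.15) = -0.805

-0.8050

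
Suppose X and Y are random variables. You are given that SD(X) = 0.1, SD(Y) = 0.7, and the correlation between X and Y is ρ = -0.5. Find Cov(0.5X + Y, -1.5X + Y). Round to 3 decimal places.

0.518

Var(X) = (0.1)² = 0.01;  Var(Y) = (0.7)² = 0.49
Cov(X,Y) = ρ·SD(X)·SD(Y) = -0.5·0.1·0.7 = -0.035
Cov(0.5X + Y, -1.5X + Y) = (0.5)(-1.5)Var(X) + (1)(1)Var(Y) + [(0.5)(1) + (1)(-1.5)]Cov(X,Y)
= -0.75·0.01 + 1·0.49 + -1·-0.035 = 0.5175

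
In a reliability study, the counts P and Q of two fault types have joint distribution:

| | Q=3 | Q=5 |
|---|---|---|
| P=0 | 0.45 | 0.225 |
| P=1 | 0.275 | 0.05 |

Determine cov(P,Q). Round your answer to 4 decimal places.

E[P] = 0.325,  E[Q] = 3.55
E[PQ] = 1.075
cov(P,Q) = E[PQ] − E[P]E[Q] = 1.075 − (0.325)(3.55) = -0.07875

-0.0788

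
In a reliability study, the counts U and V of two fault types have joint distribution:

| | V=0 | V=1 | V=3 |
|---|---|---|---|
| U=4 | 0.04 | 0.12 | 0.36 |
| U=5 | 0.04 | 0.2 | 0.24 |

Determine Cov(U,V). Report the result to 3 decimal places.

-0.098

E[U] = 4.48,  E[V] = 2.12
E[UV] = 9.4
Cov(U,V) = E[UV] − E[U]E[V] = 9.4 − (4.48)(2.12) = -0.0976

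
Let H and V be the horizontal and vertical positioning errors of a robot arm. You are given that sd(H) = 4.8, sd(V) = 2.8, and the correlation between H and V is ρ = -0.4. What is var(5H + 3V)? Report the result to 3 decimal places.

var(H) = (4.8)² = 23.04;  var(V) = (2.8)² = 7.84
cov(H,V) = ρ·sd(H)·sd(V) = -0.4·4.8·2.8 = -5.376
var(5H + 3V) = (5)²·var(H) + (3)²·var(V) + 2·(5)·(3)·cov(H,V)
= 25·23.04 + 9·7.84 + 30·-5.376 = 485.28

485.280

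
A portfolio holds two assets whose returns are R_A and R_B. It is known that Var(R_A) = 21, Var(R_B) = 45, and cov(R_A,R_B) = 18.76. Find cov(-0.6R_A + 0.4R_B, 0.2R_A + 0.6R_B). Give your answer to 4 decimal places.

cov(-0.6R_A + 0.4R_B, 0.2R_A + 0.6R_B) = (-0.6)(0.2)Var(R_A) + (0.4)(0.6)Var(R_B) + [(-0.6)(0.6) + (0.4)(0.2)]cov(R_A,R_B)
= -0.12·21 + 0.24·45 + -0.28·18.76 = 3.0272

3.0272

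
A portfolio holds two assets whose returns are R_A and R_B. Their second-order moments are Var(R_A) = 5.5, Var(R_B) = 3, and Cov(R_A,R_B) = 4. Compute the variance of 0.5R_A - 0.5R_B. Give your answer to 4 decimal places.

Var(0.5R_A - 0.5R_B) = (0.5)²·Var(R_A) + (-0.5)²·Var(R_B) + 2·(0.5)·(-0.5)·Cov(R_A,R_B)
= 0.25·5.5 + 0.25·3 + -0.5·4 = 0.125

0.1250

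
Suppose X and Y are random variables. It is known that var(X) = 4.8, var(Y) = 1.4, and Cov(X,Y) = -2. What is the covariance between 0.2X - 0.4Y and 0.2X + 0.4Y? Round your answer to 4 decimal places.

Cov(0.2X - 0.4Y, 0.2X + 0.4Y) = (0.2)(0.2)var(X) + (-0.4)(0.4)var(Y) + [(0.2)(0.4) + (-0.4)(0.2)]Cov(X,Y)
= 0.04·4.8 + -0.16·1.4 + 0·-2 = -0.032

-0.0320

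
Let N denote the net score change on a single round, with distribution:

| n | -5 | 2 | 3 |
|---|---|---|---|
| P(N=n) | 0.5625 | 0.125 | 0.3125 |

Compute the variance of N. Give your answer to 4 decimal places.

14.7344

E[N] = (-5)(0.5625) + (2)(0.125) + (3)(0.3125) = -1.625
E[N²] = (-5)²(0.5625) + (2)²(0.125) + (3)²(0.3125) = 17.375
Var(N) = E[N²] − (E[N])² = 17.375 − (-1.625)² = 14.734375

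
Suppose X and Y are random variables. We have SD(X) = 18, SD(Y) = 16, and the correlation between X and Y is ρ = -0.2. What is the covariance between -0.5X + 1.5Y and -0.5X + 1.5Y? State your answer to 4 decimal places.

743.4000

Var(X) = (18)² = 324;  Var(Y) = (16)² = 256
cov(X,Y) = ρ·SD(X)·SD(Y) = -0.2·18·16 = -57.6
cov(-0.5X + 1.5Y, -0.5X + 1.5Y) = (-0.5)(-0.5)Var(X) + (1.5)(1.5)Var(Y) + [(-0.5)(1.5) + (1.5)(-0.5)]cov(X,Y)
= 0.25·324 + 2.25·256 + -1.5·-57.6 = 743.4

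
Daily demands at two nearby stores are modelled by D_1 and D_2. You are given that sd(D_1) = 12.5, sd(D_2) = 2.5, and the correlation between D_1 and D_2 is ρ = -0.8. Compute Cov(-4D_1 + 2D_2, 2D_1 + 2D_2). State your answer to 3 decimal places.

V(D_1) = (12.5)² = 156.25;  V(D_2) = (2.5)² = 6.25
Cov(D_1,D_2) = ρ·sd(D_1)·sd(D_2) = -0.8·12.5·2.5 = -25
Cov(-4D_1 + 2D_2, 2D_1 + 2D_2) = (-4)(2)V(D_1) + (2)(2)V(D_2) + [(-4)(2) + (2)(2)]Cov(D_1,D_2)
= -8·156.25 + 4·6.25 + -4·-25 = -1125

-1125.000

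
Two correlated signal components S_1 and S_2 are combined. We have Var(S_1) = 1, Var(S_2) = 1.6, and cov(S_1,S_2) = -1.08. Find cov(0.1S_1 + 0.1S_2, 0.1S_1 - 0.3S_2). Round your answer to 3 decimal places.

cov(0.1S_1 + 0.1S_2, 0.1S_1 - 0.3S_2) = (0.1)(0.1)Var(S_1) + (0.1)(-0.3)Var(S_2) + [(0.1)(-0.3) + (0.1)(0.1)]cov(S_1,S_2)
= 0.01·1 + -0.03·1.6 + -0.02·-1.08 = -0.0164

-0.016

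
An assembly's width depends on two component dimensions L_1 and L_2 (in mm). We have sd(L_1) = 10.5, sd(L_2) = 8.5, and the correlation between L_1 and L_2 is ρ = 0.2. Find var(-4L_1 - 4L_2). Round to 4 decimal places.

3491.2000

var(L_1) = (10.5)² = 110.25;  var(L_2) = (8.5)² = 72.25
cov(L_1,L_2) = ρ·sd(L_1)·sd(L_2) = 0.2·10.5·8.5 = 17.85
var(-4L_1 - 4L_2) = (-4)²·var(L_1) + (-4)²·var(L_2) + 2·(-4)·(-4)·cov(L_1,L_2)
= 16·110.25 + 16·72.25 + 32·17.85 = 3491.2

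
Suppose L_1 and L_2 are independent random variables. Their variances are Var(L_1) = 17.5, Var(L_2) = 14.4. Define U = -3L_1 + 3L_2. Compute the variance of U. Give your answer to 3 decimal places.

287.100

By independence, Var(U) = (-3)²Var(L_1) + (3)²Var(L_2)
= (-3)²·17.5 + (3)²·14.4 = 287.1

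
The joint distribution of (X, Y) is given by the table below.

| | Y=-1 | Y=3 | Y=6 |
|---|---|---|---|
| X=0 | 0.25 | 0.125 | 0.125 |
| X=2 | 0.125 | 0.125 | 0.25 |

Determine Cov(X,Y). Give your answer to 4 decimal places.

E[X] = 1,  E[Y] = 2.625
E[XY] = 3.5
Cov(X,Y) = E[XY] − E[X]E[Y] = 3.5 − (1)(2.625) = 0.875

0.8750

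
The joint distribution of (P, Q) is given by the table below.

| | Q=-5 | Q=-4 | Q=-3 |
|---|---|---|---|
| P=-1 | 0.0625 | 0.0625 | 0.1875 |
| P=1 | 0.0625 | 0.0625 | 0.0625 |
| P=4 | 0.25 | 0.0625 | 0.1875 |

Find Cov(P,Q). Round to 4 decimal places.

E[P] = 1.875,  E[Q] = -3.9375
E[PQ] = -7.875
Cov(P,Q) = E[PQ] − E[P]E[Q] = -7.875 − (1.875)(-3.9375) = -0.4921875

-0.4922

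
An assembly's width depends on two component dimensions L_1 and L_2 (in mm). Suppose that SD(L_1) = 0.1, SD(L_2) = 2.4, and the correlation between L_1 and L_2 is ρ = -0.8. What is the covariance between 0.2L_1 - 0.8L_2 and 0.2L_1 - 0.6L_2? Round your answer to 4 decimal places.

2.8190

V(L_1) = (0.1)² = 0.01;  V(L_2) = (2.4)² = 5.76
Cov(L_1,L_2) = ρ·SD(L_1)·SD(L_2) = -0.8·0.1·2.4 = -0.192
Cov(0.2L_1 - 0.8L_2, 0.2L_1 - 0.6L_2) = (0.2)(0.2)V(L_1) + (-0.8)(-0.6)V(L_2) + [(0.2)(-0.6) + (-0.8)(0.2)]Cov(L_1,L_2)
= 0.04·0.01 + 0.48·5.76 + -0.28·-0.192 = 2.81896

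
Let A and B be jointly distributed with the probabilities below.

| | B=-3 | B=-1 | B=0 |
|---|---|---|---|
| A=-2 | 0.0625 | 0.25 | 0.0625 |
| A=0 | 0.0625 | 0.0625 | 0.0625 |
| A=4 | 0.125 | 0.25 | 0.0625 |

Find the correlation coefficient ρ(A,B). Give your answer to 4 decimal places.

E[A] = 1,  E[B] = -1.3125
E[AB] = -1.625
Cov(A,B) = E[AB] − E[A]E[B] = -1.625 − (1)(-1.3125) = -0.3125
V(A) = 7.5,  V(B) = 1.08984375
ρ = -0.3125 / √(7.5·1.08984375) ≈ -0.1093

-0.1093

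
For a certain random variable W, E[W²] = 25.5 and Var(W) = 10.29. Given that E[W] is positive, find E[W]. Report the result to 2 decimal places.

(E[W])² = E[W²] − Var(W) = 25.5 − 10.29 = 15.21
E[W] = √15.21 = 3.9

3.90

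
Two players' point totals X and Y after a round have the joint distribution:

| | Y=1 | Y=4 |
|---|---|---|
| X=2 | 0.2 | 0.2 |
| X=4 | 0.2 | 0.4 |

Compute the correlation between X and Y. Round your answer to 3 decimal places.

E[X] = 3.2,  E[Y] = 2.8
E[XY] = 9.2
Cov(X,Y) = E[XY] − E[X]E[Y] = 9.2 − (3.2)(2.8) = 0.24
Var(X) = 0.96,  Var(Y) = 2.16
ρ = 0.24 / √(0.96·2.16) ≈ 0.167

0.167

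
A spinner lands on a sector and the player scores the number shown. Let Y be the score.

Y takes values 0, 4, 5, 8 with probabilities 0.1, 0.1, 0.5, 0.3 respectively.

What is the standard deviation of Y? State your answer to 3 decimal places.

2.283

E[Y] = (0)(0.1) + (4)(0.1) + (5)(0.5) + (8)(0.3) = 5.3
E[Y²] = (0)²(0.1) + (4)²(0.1) + (5)²(0.5) + (8)²(0.3) = 33.3
Var(Y) = E[Y²] − (E[Y])² = 33.3 − (5.3)² = 5.21
SD(Y) = √5.21 ≈ 2.283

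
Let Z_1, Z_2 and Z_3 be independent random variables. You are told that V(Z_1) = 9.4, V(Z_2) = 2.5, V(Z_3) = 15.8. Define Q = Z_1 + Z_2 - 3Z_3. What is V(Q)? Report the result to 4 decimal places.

154.1000

By independence, V(Q) = (1)²V(Z_1) + (1)²V(Z_2) + (-3)²V(Z_3)
= (1)²·9.4 + (1)²·2.5 + (-3)²·15.8 = 154.1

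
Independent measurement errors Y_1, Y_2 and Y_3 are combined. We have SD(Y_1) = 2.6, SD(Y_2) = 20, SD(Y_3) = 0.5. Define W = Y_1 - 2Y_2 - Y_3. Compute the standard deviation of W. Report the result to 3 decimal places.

40.088

V(Y_1) = 6.76, V(Y_2) = 400, V(Y_3) = 0.25
By independence, V(W) = (1)²V(Y_1) + (-2)²V(Y_2) + (-1)²V(Y_3)
= (1)²·6.76 + (-2)²·400 + (-1)²·0.25 = 1607.01
SD(W) = √1607.01 ≈ 40.088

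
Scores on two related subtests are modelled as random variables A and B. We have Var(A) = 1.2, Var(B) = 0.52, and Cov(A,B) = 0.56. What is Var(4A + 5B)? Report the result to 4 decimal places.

54.6000

Var(4A + 5B) = (4)²·Var(A) + (5)²·Var(B) + 2·(4)·(5)·Cov(A,B)
= 16·1.2 + 25·0.52 + 40·0.56 = 54.6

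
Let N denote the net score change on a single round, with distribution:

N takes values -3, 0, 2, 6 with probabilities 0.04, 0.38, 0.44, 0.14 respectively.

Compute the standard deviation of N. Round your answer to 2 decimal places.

2.14

E[N] = (-3)(0.04) + (0)(0.38) + (2)(0.44) + (6)(0.14) = 1.6
E[N²] = (-3)²(0.04) + (0)²(0.38) + (2)²(0.44) + (6)²(0.14) = 7.16
Var(N) = E[N²] − (E[N])² = 7.16 − (1.6)² = 4.6
σ(N) = √4.6 ≈ 2.14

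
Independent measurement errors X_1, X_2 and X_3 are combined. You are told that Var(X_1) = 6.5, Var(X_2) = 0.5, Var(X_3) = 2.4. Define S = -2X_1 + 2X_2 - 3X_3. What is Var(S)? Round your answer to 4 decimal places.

By independence, Var(S) = (-2)²Var(X_1) + (2)²Var(X_2) + (-3)²Var(X_3)
= (-2)²·6.5 + (2)²·0.5 + (-3)²·2.4 = 49.6

49.6000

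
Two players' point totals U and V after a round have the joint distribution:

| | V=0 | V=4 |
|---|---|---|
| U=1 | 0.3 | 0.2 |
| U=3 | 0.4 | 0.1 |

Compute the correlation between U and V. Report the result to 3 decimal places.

E[U] = 2,  E[V] = 1.2
E[UV] = 2
Cov(U,V) = E[UV] − E[U]E[V] = 2 − (2)(1.2) = -0.4
Var(U) = 1,  Var(V) = 3.36
ρ = -0.4 / √(1·3.36) ≈ -0.218

-0.218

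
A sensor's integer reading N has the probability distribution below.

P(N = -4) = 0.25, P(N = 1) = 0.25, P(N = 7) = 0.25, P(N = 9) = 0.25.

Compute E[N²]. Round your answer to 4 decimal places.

E[N²] = (-4)²(0.25) + (1)²(0.25) + (7)²(0.25) + (9)²(0.25) = 36.75

36.7500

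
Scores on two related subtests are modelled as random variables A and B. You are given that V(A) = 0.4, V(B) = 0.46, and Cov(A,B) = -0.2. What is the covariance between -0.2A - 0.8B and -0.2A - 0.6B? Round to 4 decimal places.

0.1808

Cov(-0.2A - 0.8B, -0.2A - 0.6B) = (-0.2)(-0.2)V(A) + (-0.8)(-0.6)V(B) + [(-0.2)(-0.6) + (-0.8)(-0.2)]Cov(A,B)
= 0.04·0.4 + 0.48·0.46 + 0.28·-0.2 = 0.1808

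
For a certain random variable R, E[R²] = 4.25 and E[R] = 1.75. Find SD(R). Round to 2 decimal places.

1.09

V(R) = 4.25 − (1.75)² = 1.1875
SD(R) = √1.1875 ≈ 1.09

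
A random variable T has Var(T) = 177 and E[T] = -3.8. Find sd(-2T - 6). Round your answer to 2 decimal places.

26.61

Var(-2T - 6) = (-2)²·177 = 708
sd(-2T - 6) = √708 ≈ 26.61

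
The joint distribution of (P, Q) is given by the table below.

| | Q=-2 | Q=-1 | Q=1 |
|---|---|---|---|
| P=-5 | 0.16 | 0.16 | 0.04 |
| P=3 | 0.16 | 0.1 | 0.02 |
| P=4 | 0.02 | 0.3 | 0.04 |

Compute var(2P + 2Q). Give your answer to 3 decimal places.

73.858

E[P] = 0.48,  E[Q] = -1.14,  E[PQ] = -0.2
var(P) = 17.28 − (0.48)² = 17.0496;  var(Q) = 2.02 − (-1.14)² = 0.7204
Cov(P,Q) = -0.2 − (0.48)(-1.14) = 0.3472
var(2P + 2Q) = (2)²·17.0496 + (2)²·0.7204 + 2·(2)·(2)·0.3472 = 73.8576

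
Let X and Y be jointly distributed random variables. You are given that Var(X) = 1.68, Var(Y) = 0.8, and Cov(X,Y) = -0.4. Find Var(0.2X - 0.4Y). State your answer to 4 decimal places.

0.2592

Var(0.2X - 0.4Y) = (0.2)²·Var(X) + (-0.4)²·Var(Y) + 2·(0.2)·(-0.4)·Cov(X,Y)
= 0.04·1.68 + 0.16·0.8 + -0.16·-0.4 = 0.2592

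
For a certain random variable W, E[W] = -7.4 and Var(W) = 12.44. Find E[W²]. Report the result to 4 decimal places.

E[W²] = Var(W) + (E[W])² = 12.44 + (-7.4)² = 67.2

67.2000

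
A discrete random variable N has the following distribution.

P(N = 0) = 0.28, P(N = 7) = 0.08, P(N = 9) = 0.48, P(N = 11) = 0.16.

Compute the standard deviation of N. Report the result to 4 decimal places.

E[N] = (0)(0.28) + (7)(0.08) + (9)(0.48) + (11)(0.16) = 6.64
E[N²] = (0)²(0.28) + (7)²(0.08) + (9)²(0.48) + (11)²(0.16) = 62.16
Var(N) = E[N²] − (E[N])² = 62.16 − (6.64)² = 18.0704
SD(N) = √18.0704 ≈ 4.2509

4.2509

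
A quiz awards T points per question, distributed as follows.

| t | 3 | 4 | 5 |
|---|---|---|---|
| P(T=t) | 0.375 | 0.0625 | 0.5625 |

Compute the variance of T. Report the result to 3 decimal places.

0.902

E[T] = (3)(0.375) + (4)(0.0625) + (5)(0.5625) = 4.1875
E[T²] = (3)²(0.375) + (4)²(0.0625) + (5)²(0.5625) = 18.4375
var(T) = E[T²] − (E[T])² = 18.4375 − (4.1875)² = 0.90234375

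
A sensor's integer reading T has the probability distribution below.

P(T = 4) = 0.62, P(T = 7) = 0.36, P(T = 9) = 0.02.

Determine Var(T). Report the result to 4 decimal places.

2.3476

E[T] = (4)(0.62) + (7)(0.36) + (9)(0.02) = 5.18
E[T²] = (4)²(0.62) + (7)²(0.36) + (9)²(0.02) = 29.18
Var(T) = E[T²] − (E[T])² = 29.18 − (5.18)² = 2.3476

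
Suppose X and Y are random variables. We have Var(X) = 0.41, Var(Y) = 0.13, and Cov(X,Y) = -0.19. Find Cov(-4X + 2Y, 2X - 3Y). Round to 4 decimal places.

Cov(-4X + 2Y, 2X - 3Y) = (-4)(2)Var(X) + (2)(-3)Var(Y) + [(-4)(-3) + (2)(2)]Cov(X,Y)
= -8·0.41 + -6·0.13 + 16·-0.19 = -7.1

-7.1000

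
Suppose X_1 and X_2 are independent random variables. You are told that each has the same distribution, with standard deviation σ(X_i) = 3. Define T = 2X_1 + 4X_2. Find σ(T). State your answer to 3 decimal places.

V(X_i) = (3)² = 9
By independence, V(T) = (2)²V(X_1) + (4)²V(X_2)
= (2)²·9 + (4)²·9 = 180
σ(T) = √180 ≈ 13.416

13.416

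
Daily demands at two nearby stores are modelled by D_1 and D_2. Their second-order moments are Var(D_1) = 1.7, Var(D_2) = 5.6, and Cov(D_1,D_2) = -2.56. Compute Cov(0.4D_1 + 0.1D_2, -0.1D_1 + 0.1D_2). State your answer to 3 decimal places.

Cov(0.4D_1 + 0.1D_2, -0.1D_1 + 0.1D_2) = (0.4)(-0.1)Var(D_1) + (0.1)(0.1)Var(D_2) + [(0.4)(0.1) + (0.1)(-0.1)]Cov(D_1,D_2)
= -0.04·1.7 + 0.01·5.6 + 0.03·-2.56 = -0.0888

-0.089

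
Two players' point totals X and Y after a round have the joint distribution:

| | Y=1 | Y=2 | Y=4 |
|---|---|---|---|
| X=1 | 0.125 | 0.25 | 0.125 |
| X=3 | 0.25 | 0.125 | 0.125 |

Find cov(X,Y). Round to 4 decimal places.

-0.1250

E[X] = 2,  E[Y] = 2.125
E[XY] = 4.125
cov(X,Y) = E[XY] − E[X]E[Y] = 4.125 − (2)(2.125) = -0.125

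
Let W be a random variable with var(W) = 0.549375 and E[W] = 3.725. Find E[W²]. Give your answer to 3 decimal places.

E[W²] = var(W) + (E[W])² = 0.549375 + (3.725)² = 14.425

14.425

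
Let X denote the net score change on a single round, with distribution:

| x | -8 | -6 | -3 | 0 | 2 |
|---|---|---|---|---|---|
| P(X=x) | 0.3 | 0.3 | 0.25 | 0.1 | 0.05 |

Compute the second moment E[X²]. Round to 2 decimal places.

32.45

E[X²] = (-8)²(0.3) + (-6)²(0.3) + (-3)²(0.25) + (0)²(0.1) + (2)²(0.05) = 32.45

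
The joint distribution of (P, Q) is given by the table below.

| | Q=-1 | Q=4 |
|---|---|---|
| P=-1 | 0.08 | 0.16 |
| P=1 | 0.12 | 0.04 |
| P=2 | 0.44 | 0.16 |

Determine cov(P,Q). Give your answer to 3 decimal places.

-1.016

E[P] = 1.12,  E[Q] = 0.8
E[PQ] = -0.12
cov(P,Q) = E[PQ] − E[P]E[Q] = -0.12 − (1.12)(0.8) = -1.016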